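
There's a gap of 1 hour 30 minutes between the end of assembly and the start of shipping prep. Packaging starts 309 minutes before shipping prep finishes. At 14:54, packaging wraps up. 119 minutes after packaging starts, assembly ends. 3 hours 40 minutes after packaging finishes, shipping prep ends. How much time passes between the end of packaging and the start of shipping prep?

120 minutes

Shipping prep ends at 14:54 + 220 min = 18:34.
Packaging starts at 18:34 − 309 min = 13:25.
Assembly ends at 13:25 + 119 min = 15:24.
Shipping prep starts at 15:24 + 90 min = 16:54.
From 14:54 to 16:54 is 120 minutes.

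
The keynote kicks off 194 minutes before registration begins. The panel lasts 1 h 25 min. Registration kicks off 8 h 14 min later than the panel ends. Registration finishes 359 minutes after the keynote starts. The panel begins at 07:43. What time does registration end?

20:07

The panel ends at 07:43 + 85 min = 09:08.
Registration starts at 09:08 + 494 min = 17:22.
The keynote starts at 17:22 − 194 min = 14:08.
Registration ends at 14:08 + 359 min = 20:07.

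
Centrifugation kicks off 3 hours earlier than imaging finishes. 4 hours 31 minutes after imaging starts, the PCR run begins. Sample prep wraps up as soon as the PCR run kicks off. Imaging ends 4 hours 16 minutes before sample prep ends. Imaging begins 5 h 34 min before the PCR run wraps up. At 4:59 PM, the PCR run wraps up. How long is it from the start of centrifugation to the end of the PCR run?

8 hours 19 minutes

Imaging starts at 4:59 PM − 334 min = 11:25 AM.
The PCR run starts at 11:25 AM + 271 min = 3:56 PM.
So sample prep ends at 3:56 PM.
Imaging ends at 3:56 PM − 256 min = 11:40 AM.
Centrifugation starts at 11:40 AM − 180 min = 8:40 AM.
From 8:40 AM to 4:59 PM is 8 hours 19 minutes.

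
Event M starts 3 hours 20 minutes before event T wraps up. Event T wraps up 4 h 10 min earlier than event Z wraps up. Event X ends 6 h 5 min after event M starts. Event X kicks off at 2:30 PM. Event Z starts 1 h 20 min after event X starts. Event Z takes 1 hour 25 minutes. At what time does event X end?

3:50 PM

Event Z starts at 2:30 PM + 80 min = 3:50 PM.
Event Z ends at 3:50 PM + 85 min = 5:15 PM.
Event T ends at 5:15 PM − 250 min = 1:05 PM.
Event M starts at 1:05 PM − 200 min = 9:45 AM.
Event X ends at 9:45 AM + 365 min = 3:50 PM.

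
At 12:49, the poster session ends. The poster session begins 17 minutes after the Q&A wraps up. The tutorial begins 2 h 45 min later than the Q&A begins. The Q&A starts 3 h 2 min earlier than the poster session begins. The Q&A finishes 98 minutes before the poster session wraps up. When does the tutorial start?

The Q&A ends at 12:49 − 98 min = 11:11.
The poster session starts at 11:11 + 17 min = 11:28.
The Q&A starts at 11:28 − 182 min = 08:26.
The tutorial starts at 08:26 + 165 min = 11:11.

11:11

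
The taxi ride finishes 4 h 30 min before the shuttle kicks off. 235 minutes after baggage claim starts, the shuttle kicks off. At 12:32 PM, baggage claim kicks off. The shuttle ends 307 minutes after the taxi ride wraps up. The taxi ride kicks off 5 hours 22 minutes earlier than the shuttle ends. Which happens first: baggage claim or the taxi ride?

The shuttle starts at 12:32 PM + 235 min = 4:27 PM.
The taxi ride ends at 4:27 PM − 270 min = 11:57 AM.
The shuttle ends at 11:57 AM + 307 min = 5:04 PM.
The taxi ride starts at 5:04 PM − 322 min = 11:42 AM.
Baggage claim starts at 12:32 PM and the taxi ride starts at 11:42 AM, so the taxi ride is first.

the taxi ride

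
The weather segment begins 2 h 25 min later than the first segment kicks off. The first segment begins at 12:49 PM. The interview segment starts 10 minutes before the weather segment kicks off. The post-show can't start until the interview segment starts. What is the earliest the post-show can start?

The weather segment starts at 12:49 PM + 145 min = 3:14 PM.
The interview segment starts at 3:14 PM − 10 min = 3:04 PM.
The post-show is bounded by the interview segment, so the earliest it can start is 3:04 PM.

3:04 PM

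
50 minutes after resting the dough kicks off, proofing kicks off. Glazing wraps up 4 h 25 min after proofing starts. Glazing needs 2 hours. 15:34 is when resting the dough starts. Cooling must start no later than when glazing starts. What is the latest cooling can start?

18:49

Proofing starts at 15:34 + 50 min = 16:24.
Glazing ends at 16:24 + 265 min = 20:49.
Glazing starts at 20:49 − 120 min = 18:49.
Cooling is bounded by glazing, so the latest it can start is 18:49.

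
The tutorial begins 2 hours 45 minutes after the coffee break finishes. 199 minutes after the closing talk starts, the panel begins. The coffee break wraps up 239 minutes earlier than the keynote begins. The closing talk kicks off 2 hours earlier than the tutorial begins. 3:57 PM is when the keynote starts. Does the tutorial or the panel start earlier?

the tutorial

The coffee break ends at 3:57 PM − 239 min = 11:58 AM.
The tutorial starts at 11:58 AM + 165 min = 2:43 PM.
The closing talk starts at 2:43 PM − 120 min = 12:43 PM.
The panel starts at 12:43 PM + 199 min = 4:02 PM.
The tutorial starts at 2:43 PM and the panel starts at 4:02 PM, so the tutorial is first.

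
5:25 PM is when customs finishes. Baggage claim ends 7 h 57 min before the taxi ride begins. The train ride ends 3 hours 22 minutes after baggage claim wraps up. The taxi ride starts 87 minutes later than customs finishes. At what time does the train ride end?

The taxi ride starts at 5:25 PM + 87 min = 6:52 PM.
Baggage claim ends at 6:52 PM − 477 min = 10:55 AM.
The train ride ends at 10:55 AM + 202 min = 2:17 PM.

2:17 PM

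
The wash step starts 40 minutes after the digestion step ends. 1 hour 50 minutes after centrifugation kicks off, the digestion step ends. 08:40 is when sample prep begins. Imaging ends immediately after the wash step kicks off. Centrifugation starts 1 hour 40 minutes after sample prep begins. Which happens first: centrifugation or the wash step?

centrifugation

Centrifugation starts at 08:40 + 100 min = 10:20.
The digestion step ends at 10:20 + 110 min = 12:10.
The wash step starts at 12:10 + 40 min = 12:50.
Centrifugation starts at 10:20 and the wash step starts at 12:50, so centrifugation is first.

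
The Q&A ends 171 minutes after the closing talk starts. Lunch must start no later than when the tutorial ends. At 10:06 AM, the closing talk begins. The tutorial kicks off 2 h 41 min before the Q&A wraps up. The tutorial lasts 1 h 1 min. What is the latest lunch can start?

The Q&A ends at 10:06 AM + 171 min = 12:57 PM.
The tutorial starts at 12:57 PM − 161 min = 10:16 AM.
The tutorial ends at 10:16 AM + 61 min = 11:17 AM.
Lunch is bounded by the tutorial, so the latest it can start is 11:17 AM.

11:17 AM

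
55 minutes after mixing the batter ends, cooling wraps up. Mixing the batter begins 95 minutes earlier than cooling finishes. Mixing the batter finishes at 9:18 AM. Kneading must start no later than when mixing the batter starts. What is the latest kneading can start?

Cooling ends at 9:18 AM + 55 min = 10:13 AM.
Mixing the batter starts at 10:13 AM − 95 min = 8:38 AM.
Kneading is bounded by mixing the batter, so the latest it can start is 8:38 AM.

8:38 AM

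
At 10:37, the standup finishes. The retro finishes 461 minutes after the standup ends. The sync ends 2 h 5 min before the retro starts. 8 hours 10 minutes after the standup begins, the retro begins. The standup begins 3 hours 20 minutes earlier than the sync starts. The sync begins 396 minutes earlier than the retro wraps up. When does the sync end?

The retro ends at 10:37 + 461 min = 18:18.
The sync starts at 18:18 − 396 min = 11:42.
The standup starts at 11:42 − 200 min = 08:22.
The retro starts at 08:22 + 490 min = 16:32.
The sync ends at 16:32 − 125 min = 14:27.

14:27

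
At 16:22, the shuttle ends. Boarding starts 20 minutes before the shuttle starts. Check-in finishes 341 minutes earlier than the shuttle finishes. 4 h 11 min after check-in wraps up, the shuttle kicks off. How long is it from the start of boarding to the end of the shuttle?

Check-in ends at 16:22 − 341 min = 10:41.
The shuttle starts at 10:41 + 251 min = 14:52.
Boarding starts at 14:52 − 20 min = 14:32.
From 14:32 to 16:22 is 1 hour 50 minutes.

1 hour 50 minutes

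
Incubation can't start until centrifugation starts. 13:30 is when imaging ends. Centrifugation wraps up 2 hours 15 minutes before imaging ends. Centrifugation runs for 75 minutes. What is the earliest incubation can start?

10:00

Centrifugation ends at 13:30 − 135 min = 11:15.
Centrifugation starts at 11:15 − 75 min = 10:00.
Incubation is bounded by centrifugation, so the earliest it can start is 10:00.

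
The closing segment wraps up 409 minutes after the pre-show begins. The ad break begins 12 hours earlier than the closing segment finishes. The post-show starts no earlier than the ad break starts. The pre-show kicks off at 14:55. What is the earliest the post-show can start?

09:44

The closing segment ends at 14:55 + 409 min = 21:44.
The ad break starts at 21:44 − 720 min = 09:44.
The post-show is bounded by the ad break, so the earliest it can start is 09:44.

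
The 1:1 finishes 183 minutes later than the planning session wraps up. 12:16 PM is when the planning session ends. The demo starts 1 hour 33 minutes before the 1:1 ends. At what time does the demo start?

1:46 PM

The 1:1 ends at 12:16 PM + 183 min = 3:19 PM.
The demo starts at 3:19 PM − 93 min = 1:46 PM.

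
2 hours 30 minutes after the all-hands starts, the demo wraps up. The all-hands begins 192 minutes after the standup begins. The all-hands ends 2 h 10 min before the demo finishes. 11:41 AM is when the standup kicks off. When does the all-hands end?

The all-hands starts at 11:41 AM + 192 min = 2:53 PM.
The demo ends at 2:53 PM + 150 min = 5:23 PM.
The all-hands ends at 5:23 PM − 130 min = 3:13 PM.

3:13 PM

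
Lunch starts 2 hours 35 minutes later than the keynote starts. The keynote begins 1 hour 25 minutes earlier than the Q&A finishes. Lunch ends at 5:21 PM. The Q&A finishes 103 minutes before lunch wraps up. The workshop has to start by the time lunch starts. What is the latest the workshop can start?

The Q&A ends at 5:21 PM − 103 min = 3:38 PM.
The keynote starts at 3:38 PM − 85 min = 2:13 PM.
Lunch starts at 2:13 PM + 155 min = 4:48 PM.
The workshop is bounded by lunch, so the latest it can start is 4:48 PM.

4:48 PM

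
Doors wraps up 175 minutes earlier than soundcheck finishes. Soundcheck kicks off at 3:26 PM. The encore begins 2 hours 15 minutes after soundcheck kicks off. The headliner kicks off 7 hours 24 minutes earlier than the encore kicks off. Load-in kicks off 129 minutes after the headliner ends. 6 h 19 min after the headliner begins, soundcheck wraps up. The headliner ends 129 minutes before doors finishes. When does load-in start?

The encore starts at 3:26 PM + 135 min = 5:41 PM.
The headliner starts at 5:41 PM − 444 min = 10:17 AM.
Soundcheck ends at 10:17 AM + 379 min = 4:36 PM.
Doors ends at 4:36 PM − 175 min = 1:41 PM.
The headliner ends at 1:41 PM − 129 min = 11:32 AM.
Load-in starts at 11:32 AM + 129 min = 1:41 PM.

1:41 PM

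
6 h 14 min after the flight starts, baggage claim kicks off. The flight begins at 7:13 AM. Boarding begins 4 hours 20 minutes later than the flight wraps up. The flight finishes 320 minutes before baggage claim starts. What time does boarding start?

12:27 PM

Baggage claim starts at 7:13 AM + 374 min = 1:27 PM.
The flight ends at 1:27 PM − 320 min = 8:07 AM.
Boarding starts at 8:07 AM + 260 min = 12:27 PM.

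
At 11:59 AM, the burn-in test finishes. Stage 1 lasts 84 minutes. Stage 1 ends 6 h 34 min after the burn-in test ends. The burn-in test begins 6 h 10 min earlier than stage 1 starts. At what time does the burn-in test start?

Stage 1 ends at 11:59 AM + 394 min = 6:33 PM.
Stage 1 starts at 6:33 PM − 84 min = 5:09 PM.
The burn-in test starts at 5:09 PM − 370 min = 10:59 AM.

10:59 AM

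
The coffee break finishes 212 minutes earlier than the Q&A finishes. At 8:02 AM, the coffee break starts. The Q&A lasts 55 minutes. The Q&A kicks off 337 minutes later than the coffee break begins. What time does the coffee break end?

11:02 AM

The Q&A starts at 8:02 AM + 337 min = 1:39 PM.
The Q&A ends at 1:39 PM + 55 min = 2:34 PM.
The coffee break ends at 2:34 PM − 212 min = 11:02 AM.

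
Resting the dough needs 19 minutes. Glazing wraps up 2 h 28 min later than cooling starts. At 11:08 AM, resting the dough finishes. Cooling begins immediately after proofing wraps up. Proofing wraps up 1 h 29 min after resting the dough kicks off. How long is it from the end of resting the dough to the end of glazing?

Resting the dough starts at 11:08 AM − 19 min = 10:49 AM.
Proofing ends at 10:49 AM + 89 min = 12:18 PM.
So cooling starts at 12:18 PM.
Glazing ends at 12:18 PM + 148 min = 2:46 PM.
From 11:08 AM to 2:46 PM is 218 minutes.

218 minutes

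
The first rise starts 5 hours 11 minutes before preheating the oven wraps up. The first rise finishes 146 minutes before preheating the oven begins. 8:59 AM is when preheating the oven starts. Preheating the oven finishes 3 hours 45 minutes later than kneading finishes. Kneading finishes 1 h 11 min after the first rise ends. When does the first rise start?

6:18 AM

The first rise ends at 8:59 AM − 146 min = 6:33 AM.
Kneading ends at 6:33 AM + 71 min = 7:44 AM.
Preheating the oven ends at 7:44 AM + 225 min = 11:29 AM.
The first rise starts at 11:29 AM − 311 min = 6:18 AM.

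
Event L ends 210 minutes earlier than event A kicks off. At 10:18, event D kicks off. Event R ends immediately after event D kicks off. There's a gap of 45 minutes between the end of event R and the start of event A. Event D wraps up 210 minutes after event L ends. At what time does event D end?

Event R ends at 10:18.
Event A starts at 10:18 + 45 min = 11:03.
Event L ends at 11:03 − 210 min = 07:33.
Event D ends at 07:33 + 210 min = 11:03.

11:03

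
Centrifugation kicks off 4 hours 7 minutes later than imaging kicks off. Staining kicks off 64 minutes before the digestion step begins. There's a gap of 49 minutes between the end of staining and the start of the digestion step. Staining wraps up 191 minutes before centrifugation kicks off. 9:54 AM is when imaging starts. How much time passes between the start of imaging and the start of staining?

41 minutes

Centrifugation starts at 9:54 AM + 247 min = 2:01 PM.
Staining ends at 2:01 PM − 191 min = 10:50 AM.
The digestion step starts at 10:50 AM + 49 min = 11:39 AM.
Staining starts at 11:39 AM − 64 min = 10:35 AM.
From 9:54 AM to 10:35 AM is 41 minutes.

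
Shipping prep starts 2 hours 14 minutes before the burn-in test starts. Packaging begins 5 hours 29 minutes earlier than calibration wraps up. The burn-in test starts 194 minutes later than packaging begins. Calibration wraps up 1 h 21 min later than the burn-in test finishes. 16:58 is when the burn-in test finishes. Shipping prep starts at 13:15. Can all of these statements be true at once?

Calibration ends at 16:58 + 81 min = 18:19.
Packaging starts at 18:19 − 329 min = 12:50.
The burn-in test starts at 12:50 + 194 min = 16:04.
Shipping prep starts at 16:04 − 134 min = 13:50.
But shipping prep is also said to start at 13:15 — a 35-minute conflict.

No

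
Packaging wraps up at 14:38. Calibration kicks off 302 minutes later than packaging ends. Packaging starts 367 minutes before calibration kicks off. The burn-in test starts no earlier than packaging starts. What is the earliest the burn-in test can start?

13:33

Calibration starts at 14:38 + 302 min = 19:40.
Packaging starts at 19:40 − 367 min = 13:33.
The burn-in test is bounded by packaging, so the earliest it can start is 13:33.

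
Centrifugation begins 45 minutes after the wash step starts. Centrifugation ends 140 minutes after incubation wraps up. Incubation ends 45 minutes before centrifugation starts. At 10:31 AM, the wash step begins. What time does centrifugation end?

Centrifugation starts at 10:31 AM + 45 min = 11:16 AM.
Incubation ends at 11:16 AM − 45 min = 10:31 AM.
Centrifugation ends at 10:31 AM + 140 min = 12:51 PM.

12:51 PM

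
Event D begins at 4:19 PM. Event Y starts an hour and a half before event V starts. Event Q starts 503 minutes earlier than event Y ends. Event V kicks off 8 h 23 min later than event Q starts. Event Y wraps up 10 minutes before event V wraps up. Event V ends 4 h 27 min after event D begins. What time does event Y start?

7:06 PM

Event V ends at 4:19 PM + 267 min = 8:46 PM.
Event Y ends at 8:46 PM − 10 min = 8:36 PM.
Event Q starts at 8:36 PM − 503 min = 12:13 PM.
Event V starts at 12:13 PM + 503 min = 8:36 PM.
Event Y starts at 8:36 PM − 90 min = 7:06 PM.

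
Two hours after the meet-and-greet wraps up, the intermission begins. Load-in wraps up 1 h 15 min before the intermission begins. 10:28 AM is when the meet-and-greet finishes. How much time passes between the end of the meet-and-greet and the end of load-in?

The intermission starts at 10:28 AM + 120 min = 12:28 PM.
Load-in ends at 12:28 PM − 75 min = 11:13 AM.
From 10:28 AM to 11:13 AM is 45 minutes.

45 minutes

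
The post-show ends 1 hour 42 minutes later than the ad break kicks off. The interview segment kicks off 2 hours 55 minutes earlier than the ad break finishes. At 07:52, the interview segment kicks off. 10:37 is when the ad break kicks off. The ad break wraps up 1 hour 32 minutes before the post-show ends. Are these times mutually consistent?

The post-show ends at 10:37 + 102 min = 12:19.
The ad break ends at 12:19 − 92 min = 10:47.
The interview segment starts at 10:47 − 175 min = 07:52.
That matches the stated 07:52, so the schedule is consistent.

Yes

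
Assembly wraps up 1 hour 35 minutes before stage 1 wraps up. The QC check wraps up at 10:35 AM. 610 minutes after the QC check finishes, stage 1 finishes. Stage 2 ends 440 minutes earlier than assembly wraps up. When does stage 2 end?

Stage 1 ends at 10:35 AM + 610 min = 8:45 PM.
Assembly ends at 8:45 PM − 95 min = 7:10 PM.
Stage 2 ends at 7:10 PM − 440 min = 11:50 AM.

11:50 AM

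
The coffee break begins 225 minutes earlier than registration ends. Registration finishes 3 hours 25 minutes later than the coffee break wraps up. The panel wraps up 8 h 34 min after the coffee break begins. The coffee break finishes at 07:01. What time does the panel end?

Registration ends at 07:01 + 205 min = 10:26.
The coffee break starts at 10:26 − 225 min = 06:41.
The panel ends at 06:41 + 514 min = 15:15.

15:15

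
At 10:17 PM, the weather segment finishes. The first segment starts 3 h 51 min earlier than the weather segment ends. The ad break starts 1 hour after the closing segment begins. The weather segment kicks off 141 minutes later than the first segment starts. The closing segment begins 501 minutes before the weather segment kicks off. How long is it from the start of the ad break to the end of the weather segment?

The first segment starts at 10:17 PM − 231 min = 6:26 PM.
The weather segment starts at 6:26 PM + 141 min = 8:47 PM.
The closing segment starts at 8:47 PM − 501 min = 12:26 PM.
The ad break starts at 12:26 PM + 60 min = 1:26 PM.
From 1:26 PM to 10:17 PM is 8 h 51 min.

8 h 51 min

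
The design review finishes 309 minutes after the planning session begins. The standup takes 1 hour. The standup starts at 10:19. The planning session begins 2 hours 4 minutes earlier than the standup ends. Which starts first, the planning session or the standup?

the planning session

The standup ends at 10:19 + 60 min = 11:19.
The planning session starts at 11:19 − 124 min = 09:15.
The planning session starts at 09:15 and the standup starts at 10:19, so the planning session is first.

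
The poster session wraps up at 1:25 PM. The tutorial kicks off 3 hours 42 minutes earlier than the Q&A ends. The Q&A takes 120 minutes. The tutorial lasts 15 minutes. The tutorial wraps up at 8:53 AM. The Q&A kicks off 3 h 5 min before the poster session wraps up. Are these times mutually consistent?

The Q&A starts at 1:25 PM − 185 min = 10:20 AM.
The Q&A ends at 10:20 AM + 120 min = 12:20 PM.
The tutorial starts at 12:20 PM − 222 min = 8:38 AM.
The tutorial ends at 8:38 AM + 15 min = 8:53 AM.
That matches the stated 8:53 AM, so the schedule is consistent.

Yes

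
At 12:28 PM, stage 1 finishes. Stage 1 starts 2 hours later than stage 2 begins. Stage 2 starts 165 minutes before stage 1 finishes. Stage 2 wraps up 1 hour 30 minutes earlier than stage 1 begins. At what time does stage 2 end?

Stage 2 starts at 12:28 PM − 165 min = 9:43 AM.
Stage 1 starts at 9:43 AM + 120 min = 11:43 AM.
Stage 2 ends at 11:43 AM − 90 min = 10:13 AM.

10:13 AM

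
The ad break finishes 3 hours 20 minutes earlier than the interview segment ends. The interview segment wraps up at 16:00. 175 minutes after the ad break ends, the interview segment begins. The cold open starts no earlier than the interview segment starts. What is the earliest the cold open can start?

The ad break ends at 16:00 − 200 min = 12:40.
The interview segment starts at 12:40 + 175 min = 15:35.
The cold open is bounded by the interview segment, so the earliest it can start is 15:35.

15:35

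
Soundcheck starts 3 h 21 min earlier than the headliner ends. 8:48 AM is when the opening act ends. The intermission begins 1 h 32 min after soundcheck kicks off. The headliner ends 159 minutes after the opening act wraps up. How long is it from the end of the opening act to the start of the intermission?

The headliner ends at 8:48 AM + 159 min = 11:27 AM.
Soundcheck starts at 11:27 AM − 201 min = 8:06 AM.
The intermission starts at 8:06 AM + 92 min = 9:38 AM.
From 8:48 AM to 9:38 AM is 50 minutes.

50 minutes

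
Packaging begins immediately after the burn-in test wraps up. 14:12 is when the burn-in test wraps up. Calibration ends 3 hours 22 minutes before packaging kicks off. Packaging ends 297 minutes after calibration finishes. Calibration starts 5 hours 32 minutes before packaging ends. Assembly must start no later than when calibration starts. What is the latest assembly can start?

10:15

Packaging starts at 14:12.
Calibration ends at 14:12 − 202 min = 10:50.
Packaging ends at 10:50 + 297 min = 15:47.
Calibration starts at 15:47 − 332 min = 10:15.
Assembly is bounded by calibration, so the latest it can start is 10:15.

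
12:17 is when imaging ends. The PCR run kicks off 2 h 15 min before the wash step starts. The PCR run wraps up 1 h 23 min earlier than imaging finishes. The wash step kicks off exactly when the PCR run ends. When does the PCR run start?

08:39

The PCR run ends at 12:17 − 83 min = 10:54.
So the wash step starts at 10:54.
The PCR run starts at 10:54 − 135 min = 08:39.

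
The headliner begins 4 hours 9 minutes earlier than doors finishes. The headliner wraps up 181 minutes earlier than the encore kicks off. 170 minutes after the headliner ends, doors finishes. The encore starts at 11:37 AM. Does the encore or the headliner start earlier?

The headliner ends at 11:37 AM − 181 min = 8:36 AM.
Doors ends at 8:36 AM + 170 min = 11:26 AM.
The headliner starts at 11:26 AM − 249 min = 7:17 AM.
The encore starts at 11:37 AM and the headliner starts at 7:17 AM, so the headliner is first.

the headliner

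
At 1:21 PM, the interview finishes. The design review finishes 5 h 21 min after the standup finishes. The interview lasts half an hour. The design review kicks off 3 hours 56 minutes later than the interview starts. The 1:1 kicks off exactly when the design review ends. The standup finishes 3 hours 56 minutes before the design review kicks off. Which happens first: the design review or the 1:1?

The interview starts at 1:21 PM − 30 min = 12:51 PM.
The design review starts at 12:51 PM + 236 min = 4:47 PM.
The standup ends at 4:47 PM − 236 min = 12:51 PM.
The design review ends at 12:51 PM + 321 min = 6:12 PM.
So the 1:1 starts at 6:12 PM.
The design review starts at 4:47 PM and the 1:1 starts at 6:12 PM, so the design review is first.

the design review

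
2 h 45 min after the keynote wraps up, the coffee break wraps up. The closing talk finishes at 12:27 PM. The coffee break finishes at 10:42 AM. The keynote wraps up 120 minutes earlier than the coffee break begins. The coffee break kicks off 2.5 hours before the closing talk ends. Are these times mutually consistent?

Yes

The coffee break starts at 12:27 PM − 150 min = 9:57 AM.
The keynote ends at 9:57 AM − 120 min = 7:57 AM.
The coffee break ends at 7:57 AM + 165 min = 10:42 AM.
That matches the stated 10:42 AM, so the schedule is consistent.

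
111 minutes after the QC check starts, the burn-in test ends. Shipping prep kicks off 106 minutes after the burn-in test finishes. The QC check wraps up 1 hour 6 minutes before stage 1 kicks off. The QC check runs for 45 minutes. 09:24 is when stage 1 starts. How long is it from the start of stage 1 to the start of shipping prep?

The QC check ends at 09:24 − 66 min = 08:18.
The QC check starts at 08:18 − 45 min = 07:33.
The burn-in test ends at 07:33 + 111 min = 09:24.
Shipping prep starts at 09:24 + 106 min = 11:10.
From 09:24 to 11:10 is 1 hour 46 minutes.

1 hour 46 minutes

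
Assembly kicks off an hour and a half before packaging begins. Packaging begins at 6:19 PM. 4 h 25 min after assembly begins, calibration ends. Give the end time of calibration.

9:14 PM

Assembly starts at 6:19 PM − 90 min = 4:49 PM.
Calibration ends at 4:49 PM + 265 min = 9:14 PM.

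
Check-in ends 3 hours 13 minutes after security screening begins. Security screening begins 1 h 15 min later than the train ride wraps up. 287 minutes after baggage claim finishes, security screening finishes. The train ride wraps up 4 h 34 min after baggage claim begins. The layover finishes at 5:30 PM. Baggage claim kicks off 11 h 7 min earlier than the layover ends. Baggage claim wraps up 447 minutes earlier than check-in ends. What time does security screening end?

Baggage claim starts at 5:30 PM − 667 min = 6:23 AM.
The train ride ends at 6:23 AM + 274 min = 10:57 AM.
Security screening starts at 10:57 AM + 75 min = 12:12 PM.
Check-in ends at 12:12 PM + 193 min = 3:25 PM.
Baggage claim ends at 3:25 PM − 447 min = 7:58 AM.
Security screening ends at 7:58 AM + 287 min = 12:45 PM.

12:45 PM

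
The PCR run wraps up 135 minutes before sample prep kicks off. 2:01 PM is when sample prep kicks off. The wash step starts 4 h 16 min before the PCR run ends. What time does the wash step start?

The PCR run ends at 2:01 PM − 135 min = 11:46 AM.
The wash step starts at 11:46 AM − 256 min = 7:30 AM.

7:30 AM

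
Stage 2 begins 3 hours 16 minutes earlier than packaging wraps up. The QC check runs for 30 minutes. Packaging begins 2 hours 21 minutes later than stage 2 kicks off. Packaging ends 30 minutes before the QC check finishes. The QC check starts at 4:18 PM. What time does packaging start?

The QC check ends at 4:18 PM + 30 min = 4:48 PM.
Packaging ends at 4:48 PM − 30 min = 4:18 PM.
Stage 2 starts at 4:18 PM − 196 min = 1:02 PM.
Packaging starts at 1:02 PM + 141 min = 3:23 PM.

3:23 PM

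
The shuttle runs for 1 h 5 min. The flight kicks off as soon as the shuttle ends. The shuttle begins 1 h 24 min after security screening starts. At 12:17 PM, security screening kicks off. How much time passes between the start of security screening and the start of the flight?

The shuttle starts at 12:17 PM + 84 min = 1:41 PM.
The shuttle ends at 1:41 PM + 65 min = 2:46 PM.
So the flight starts at 2:46 PM.
From 12:17 PM to 2:46 PM is 149 minutes.

149 minutes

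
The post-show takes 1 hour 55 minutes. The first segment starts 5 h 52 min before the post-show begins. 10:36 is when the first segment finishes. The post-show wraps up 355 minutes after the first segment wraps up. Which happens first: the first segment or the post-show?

The post-show ends at 10:36 + 355 min = 16:31.
The post-show starts at 16:31 − 115 min = 14:36.
The first segment starts at 14:36 − 352 min = 08:44.
The first segment starts at 08:44 and the post-show starts at 14:36, so the first segment is first.

the first segment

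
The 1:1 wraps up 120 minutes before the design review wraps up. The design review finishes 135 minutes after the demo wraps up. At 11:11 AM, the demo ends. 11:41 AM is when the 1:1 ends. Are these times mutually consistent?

The design review ends at 11:11 AM + 135 min = 1:26 PM.
The 1:1 ends at 1:26 PM − 120 min = 11:26 AM.
But the 1:1 is also said to end at 11:41 AM — a 15-minute conflict.

No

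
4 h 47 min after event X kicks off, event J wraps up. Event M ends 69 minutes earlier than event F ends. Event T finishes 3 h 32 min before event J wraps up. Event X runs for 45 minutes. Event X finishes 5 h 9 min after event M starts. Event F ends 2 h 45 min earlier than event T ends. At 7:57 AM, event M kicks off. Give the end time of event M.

Event X ends at 7:57 AM + 309 min = 1:06 PM.
Event X starts at 1:06 PM − 45 min = 12:21 PM.
Event J ends at 12:21 PM + 287 min = 5:08 PM.
Event T ends at 5:08 PM − 212 min = 1:36 PM.
Event F ends at 1:36 PM − 165 min = 10:51 AM.
Event M ends at 10:51 AM − 69 min = 9:42 AM.

9:42 AM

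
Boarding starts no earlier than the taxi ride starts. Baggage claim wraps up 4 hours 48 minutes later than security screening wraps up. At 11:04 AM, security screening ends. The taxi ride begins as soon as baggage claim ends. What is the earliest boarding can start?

3:52 PM

Baggage claim ends at 11:04 AM + 288 min = 3:52 PM.
So the taxi ride starts at 3:52 PM.
Boarding is bounded by the taxi ride, so the earliest it can start is 3:52 PM.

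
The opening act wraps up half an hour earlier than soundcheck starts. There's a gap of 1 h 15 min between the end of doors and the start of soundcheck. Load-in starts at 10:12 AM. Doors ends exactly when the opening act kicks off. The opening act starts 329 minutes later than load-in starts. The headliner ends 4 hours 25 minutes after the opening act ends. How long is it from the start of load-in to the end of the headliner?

639 minutes

The opening act starts at 10:12 AM + 329 min = 3:41 PM.
So doors ends at 3:41 PM.
Soundcheck starts at 3:41 PM + 75 min = 4:56 PM.
The opening act ends at 4:56 PM − 30 min = 4:26 PM.
The headliner ends at 4:26 PM + 265 min = 8:51 PM.
From 10:12 AM to 8:51 PM is 639 minutes.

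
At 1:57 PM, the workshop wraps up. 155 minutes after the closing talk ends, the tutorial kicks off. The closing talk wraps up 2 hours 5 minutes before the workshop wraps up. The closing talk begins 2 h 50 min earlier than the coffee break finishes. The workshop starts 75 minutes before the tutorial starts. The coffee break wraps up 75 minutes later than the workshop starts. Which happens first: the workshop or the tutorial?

The closing talk ends at 1:57 PM − 125 min = 11:52 AM.
The tutorial starts at 11:52 AM + 155 min = 2:27 PM.
The workshop starts at 2:27 PM − 75 min = 1:12 PM.
The workshop starts at 1:12 PM and the tutorial starts at 2:27 PM, so the workshop is first.

the workshop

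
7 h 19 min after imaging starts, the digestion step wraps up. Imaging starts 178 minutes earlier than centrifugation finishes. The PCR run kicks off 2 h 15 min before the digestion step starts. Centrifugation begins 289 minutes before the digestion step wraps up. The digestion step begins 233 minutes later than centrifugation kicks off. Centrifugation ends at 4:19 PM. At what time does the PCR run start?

Imaging starts at 4:19 PM − 178 min = 1:21 PM.
The digestion step ends at 1:21 PM + 439 min = 8:40 PM.
Centrifugation starts at 8:40 PM − 289 min = 3:51 PM.
The digestion step starts at 3:51 PM + 233 min = 7:44 PM.
The PCR run starts at 7:44 PM − 135 min = 5:29 PM.

5:29 PM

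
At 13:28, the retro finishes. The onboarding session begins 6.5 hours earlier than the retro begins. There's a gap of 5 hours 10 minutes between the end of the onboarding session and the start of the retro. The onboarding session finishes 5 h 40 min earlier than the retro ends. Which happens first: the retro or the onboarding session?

the onboarding session

The onboarding session ends at 13:28 − 340 min = 07:48.
The retro starts at 07:48 + 310 min = 12:58.
The onboarding session starts at 12:58 − 390 min = 06:28.
The retro starts at 12:58 and the onboarding session starts at 06:28, so the onboarding session is first.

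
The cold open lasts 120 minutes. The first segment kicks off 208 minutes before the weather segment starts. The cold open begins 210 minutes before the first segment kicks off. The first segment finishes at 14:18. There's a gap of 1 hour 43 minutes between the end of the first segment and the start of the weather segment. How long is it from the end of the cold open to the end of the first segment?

195 minutes

The weather segment starts at 14:18 + 103 min = 16:01.
The first segment starts at 16:01 − 208 min = 12:33.
The cold open starts at 12:33 − 210 min = 09:03.
The cold open ends at 09:03 + 120 min = 11:03.
From 11:03 to 14:18 is 195 minutes.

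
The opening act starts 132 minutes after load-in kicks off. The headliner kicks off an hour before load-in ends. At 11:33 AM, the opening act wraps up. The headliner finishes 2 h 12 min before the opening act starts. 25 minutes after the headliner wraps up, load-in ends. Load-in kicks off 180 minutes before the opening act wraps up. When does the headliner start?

Load-in starts at 11:33 AM − 180 min = 8:33 AM.
The opening act starts at 8:33 AM + 132 min = 10:45 AM.
The headliner ends at 10:45 AM − 132 min = 8:33 AM.
Load-in ends at 8:33 AM + 25 min = 8:58 AM.
The headliner starts at 8:58 AM − 60 min = 7:58 AM.

7:58 AM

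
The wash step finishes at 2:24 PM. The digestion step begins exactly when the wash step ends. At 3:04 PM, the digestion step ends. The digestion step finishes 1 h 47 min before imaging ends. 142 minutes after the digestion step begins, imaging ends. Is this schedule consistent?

No

The digestion step starts at 2:24 PM.
Imaging ends at 2:24 PM + 142 min = 4:46 PM.
The digestion step ends at 4:46 PM − 107 min = 2:59 PM.
But the digestion step is also said to end at 3:04 PM — a 5-minute conflict.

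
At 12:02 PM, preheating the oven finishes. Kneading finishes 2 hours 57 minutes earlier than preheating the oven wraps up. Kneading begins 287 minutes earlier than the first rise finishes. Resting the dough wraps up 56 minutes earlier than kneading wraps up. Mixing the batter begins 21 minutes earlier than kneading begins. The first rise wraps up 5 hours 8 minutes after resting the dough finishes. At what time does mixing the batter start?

Kneading ends at 12:02 PM − 177 min = 9:05 AM.
Resting the dough ends at 9:05 AM − 56 min = 8:09 AM.
The first rise ends at 8:09 AM + 308 min = 1:17 PM.
Kneading starts at 1:17 PM − 287 min = 8:30 AM.
Mixing the batter starts at 8:30 AM − 21 min = 8:09 AM.

8:09 AM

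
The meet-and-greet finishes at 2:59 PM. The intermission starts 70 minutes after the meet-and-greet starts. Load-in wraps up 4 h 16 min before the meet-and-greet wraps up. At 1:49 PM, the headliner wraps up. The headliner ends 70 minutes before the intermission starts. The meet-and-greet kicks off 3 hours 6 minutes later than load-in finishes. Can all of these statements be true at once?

Load-in ends at 2:59 PM − 256 min = 10:43 AM.
The meet-and-greet starts at 10:43 AM + 186 min = 1:49 PM.
The intermission starts at 1:49 PM + 70 min = 2:59 PM.
The headliner ends at 2:59 PM − 70 min = 1:49 PM.
That matches the stated 1:49 PM, so the schedule is consistent.

Yes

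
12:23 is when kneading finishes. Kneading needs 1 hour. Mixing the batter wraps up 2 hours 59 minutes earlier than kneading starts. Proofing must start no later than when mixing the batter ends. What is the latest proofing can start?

Kneading starts at 12:23 − 60 min = 11:23.
Mixing the batter ends at 11:23 − 179 min = 08:24.
Proofing is bounded by mixing the batter, so the latest it can start is 08:24.

08:24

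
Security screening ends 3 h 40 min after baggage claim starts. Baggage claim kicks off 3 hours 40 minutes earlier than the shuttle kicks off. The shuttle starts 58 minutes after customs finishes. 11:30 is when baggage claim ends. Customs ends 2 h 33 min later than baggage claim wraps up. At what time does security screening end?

Customs ends at 11:30 + 153 min = 14:03.
The shuttle starts at 14:03 + 58 min = 15:01.
Baggage claim starts at 15:01 − 220 min = 11:21.
Security screening ends at 11:21 + 220 min = 15:01.

15:01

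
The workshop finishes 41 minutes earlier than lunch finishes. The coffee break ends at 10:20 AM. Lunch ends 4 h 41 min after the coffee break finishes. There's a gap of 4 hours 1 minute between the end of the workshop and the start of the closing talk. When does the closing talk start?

Lunch ends at 10:20 AM + 281 min = 3:01 PM.
The workshop ends at 3:01 PM − 41 min = 2:20 PM.
The closing talk starts at 2:20 PM + 241 min = 6:21 PM.

6:21 PM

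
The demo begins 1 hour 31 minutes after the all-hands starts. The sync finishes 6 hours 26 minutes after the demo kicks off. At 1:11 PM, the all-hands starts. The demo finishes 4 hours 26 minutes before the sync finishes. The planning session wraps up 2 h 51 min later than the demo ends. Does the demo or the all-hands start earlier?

The demo starts at 1:11 PM + 91 min = 2:42 PM.
The demo starts at 2:42 PM and the all-hands starts at 1:11 PM, so the all-hands is first.

the all-hands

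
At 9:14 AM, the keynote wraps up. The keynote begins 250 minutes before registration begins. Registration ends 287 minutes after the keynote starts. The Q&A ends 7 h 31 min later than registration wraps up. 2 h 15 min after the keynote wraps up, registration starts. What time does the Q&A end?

Registration starts at 9:14 AM + 135 min = 11:29 AM.
The keynote starts at 11:29 AM − 250 min = 7:19 AM.
Registration ends at 7:19 AM + 287 min = 12:06 PM.
The Q&A ends at 12:06 PM + 451 min = 7:37 PM.

7:37 PM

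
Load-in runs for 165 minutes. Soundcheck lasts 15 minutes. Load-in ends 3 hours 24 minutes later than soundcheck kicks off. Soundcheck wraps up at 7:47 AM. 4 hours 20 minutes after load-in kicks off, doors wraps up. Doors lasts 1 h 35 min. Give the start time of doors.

Soundcheck starts at 7:47 AM − 15 min = 7:32 AM.
Load-in ends at 7:32 AM + 204 min = 10:56 AM.
Load-in starts at 10:56 AM − 165 min = 8:11 AM.
Doors ends at 8:11 AM + 260 min = 12:31 PM.
Doors starts at 12:31 PM − 95 min = 10:56 AM.

10:56 AM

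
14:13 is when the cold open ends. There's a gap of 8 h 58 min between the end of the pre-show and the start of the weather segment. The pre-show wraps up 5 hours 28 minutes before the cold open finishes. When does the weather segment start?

The pre-show ends at 14:13 − 328 min = 08:45.
The weather segment starts at 08:45 + 538 min = 17:43.

17:43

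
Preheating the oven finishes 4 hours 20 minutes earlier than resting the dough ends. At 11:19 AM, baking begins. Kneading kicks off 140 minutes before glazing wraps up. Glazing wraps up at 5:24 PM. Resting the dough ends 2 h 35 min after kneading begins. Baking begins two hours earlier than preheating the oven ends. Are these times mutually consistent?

Yes

Kneading starts at 5:24 PM − 140 min = 3:04 PM.
Resting the dough ends at 3:04 PM + 155 min = 5:39 PM.
Preheating the oven ends at 5:39 PM − 260 min = 1:19 PM.
Baking starts at 1:19 PM − 120 min = 11:19 AM.
That matches the stated 11:19 AM, so the schedule is consistent.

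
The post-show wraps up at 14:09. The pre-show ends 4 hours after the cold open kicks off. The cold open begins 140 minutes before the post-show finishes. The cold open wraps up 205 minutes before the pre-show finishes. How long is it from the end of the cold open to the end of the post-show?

1 h 45 min

The cold open starts at 14:09 − 140 min = 11:49.
The pre-show ends at 11:49 + 240 min = 15:49.
The cold open ends at 15:49 − 205 min = 12:24.
From 12:24 to 14:09 is 1 h 45 min.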